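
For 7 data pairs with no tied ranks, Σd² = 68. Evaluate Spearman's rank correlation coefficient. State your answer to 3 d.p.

ρ = 1 − 6Σd² / [n(n²−1)] = 1 − 6×68 / (7×48)
  = 1 − 408/336 = 1 − 1.2143 ≈ -0.214

-0.214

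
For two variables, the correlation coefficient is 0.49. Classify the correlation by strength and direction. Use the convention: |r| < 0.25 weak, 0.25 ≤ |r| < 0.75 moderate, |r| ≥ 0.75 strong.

moderate positive

r = 0.49 > 0 so the relationship is positive.
|r| = 0.49, which falls in the moderate range.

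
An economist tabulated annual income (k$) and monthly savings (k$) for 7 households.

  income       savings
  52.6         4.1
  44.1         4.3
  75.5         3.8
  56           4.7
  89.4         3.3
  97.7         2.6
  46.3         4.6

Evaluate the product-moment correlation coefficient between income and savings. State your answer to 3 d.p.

n = 7, Σx = 461.6, Σy = 27.4, Σx² = 33229.16, Σy² = 110.64, Σxy = 1717.41
nΣxy − ΣxΣy = 12021.87 − 12647.84 = -625.97
nΣx² − (Σx)² = 232604.12 − 213074.56 = 19529.56; nΣy² − (Σy)² = 774.48 − 750.76 = 23.72
r = -625.97 / √(19529.56 × 23.72) = -625.97 / 680.6182 ≈ -0.920

-0.920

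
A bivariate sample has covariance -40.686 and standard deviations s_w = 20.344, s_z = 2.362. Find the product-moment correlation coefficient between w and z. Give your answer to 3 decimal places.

r = Cov(w,z) / (s_w · s_z) = -40.686 / (20.344 × 2.362)
  = -40.686 / 48.0525 ≈ -0.847

-0.847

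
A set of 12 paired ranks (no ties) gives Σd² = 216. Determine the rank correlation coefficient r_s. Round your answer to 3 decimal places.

ρ = 1 − 6Σd² / [n(n²−1)] = 1 − 6×216 / (12×143)
  = 1 − 1296/1716 = 1 − 0.7552 ≈ 0.245

0.245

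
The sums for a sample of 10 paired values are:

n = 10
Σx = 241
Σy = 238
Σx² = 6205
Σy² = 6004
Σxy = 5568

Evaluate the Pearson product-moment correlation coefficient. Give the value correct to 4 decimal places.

r = (nΣxy − ΣxΣy) / √[(nΣx² − (Σx)²)(nΣy² − (Σy)²)]
Numerator: 10×5568 − 241×238 = -1678
Denominator: √[(62050 − 58081)(60040 − 56644)] = √[3969 × 3396] = 3671.3382
r = -1678 / 3671.3382 ≈ -0.4571

-0.4571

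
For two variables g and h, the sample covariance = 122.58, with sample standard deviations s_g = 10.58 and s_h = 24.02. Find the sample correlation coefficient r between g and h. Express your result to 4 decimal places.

0.4823

r = Cov(g,h) / (s_g · s_h) = 122.58 / (10.58 × 24.02)
  = 122.58 / 254.1316 ≈ 0.4823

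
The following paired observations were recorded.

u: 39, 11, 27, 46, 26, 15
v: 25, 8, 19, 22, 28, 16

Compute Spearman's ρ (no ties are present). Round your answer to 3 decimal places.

Rank u: 5, 1, 4, 6, 3, 2
Rank v: 5, 1, 3, 4, 6, 2
d = rank(u) − rank(v): 0, 0, 1, 2, -3, 0; Σd² = 14
ρ = 1 − 6Σd² / [n(n²−1)] = 1 − 6×14 / (6×35) = 1 − 84/210 ≈ 0.600

0.600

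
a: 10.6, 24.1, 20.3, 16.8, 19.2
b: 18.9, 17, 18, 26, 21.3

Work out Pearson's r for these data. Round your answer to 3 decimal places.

-0.287

n = 5, Σa = 91, Σb = 101.2, Σa² = 1756.14, Σb² = 2099.9, Σab = 1821.2
nΣab − ΣaΣb = 9106 − 9209.2 = -103.2
nΣa² − (Σa)² = 8780.7 − 8281 = 499.7; nΣb² − (Σb)² = 10499.5 − 10241.44 = 258.06
r = -103.2 / √(499.7 × 258.06) = -103.2 / 359.0997 ≈ -0.287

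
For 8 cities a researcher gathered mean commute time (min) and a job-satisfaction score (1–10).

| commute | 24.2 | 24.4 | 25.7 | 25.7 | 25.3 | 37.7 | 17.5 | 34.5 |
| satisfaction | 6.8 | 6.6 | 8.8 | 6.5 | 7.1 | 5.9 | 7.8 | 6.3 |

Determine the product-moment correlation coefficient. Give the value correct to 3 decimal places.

n = 8, Σx = 215, Σy = 55.8, Σx² = 6059.86, Σy² = 395.24, Σxy = 1474.72
nΣxy − ΣxΣy = 11797.76 − 11997 = -199.24
nΣx² − (Σx)² = 48478.88 − 46225 = 2253.88; nΣy² − (Σy)² = 3161.92 − 3113.64 = 48.28
r = -199.24 / √(2253.88 × 48.28) = -199.24 / 329.8747 ≈ -0.604

-0.604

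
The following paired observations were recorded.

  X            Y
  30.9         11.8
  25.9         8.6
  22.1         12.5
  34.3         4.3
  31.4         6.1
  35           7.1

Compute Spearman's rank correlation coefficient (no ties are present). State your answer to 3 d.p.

Rank X: 3, 2, 1, 5, 4, 6
Rank Y: 5, 4, 6, 1, 2, 3
d = rank(X) − rank(Y): -2, -2, -5, 4, 2, 3; Σd² = 62
ρ = 1 − 6Σd² / [n(n²−1)] = 1 − 6×62 / (6×35) = 1 − 372/210 ≈ -0.771

-0.771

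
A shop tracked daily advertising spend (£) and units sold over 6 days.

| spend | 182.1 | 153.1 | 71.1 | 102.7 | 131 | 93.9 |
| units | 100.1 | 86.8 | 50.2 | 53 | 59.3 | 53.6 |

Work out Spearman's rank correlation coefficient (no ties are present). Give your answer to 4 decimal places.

Rank spend: 6, 5, 1, 3, 4, 2
Rank units: 6, 5, 1, 2, 4, 3
d = rank(spend) − rank(units): 0, 0, 0, 1, 0, -1; Σd² = 2
ρ = 1 − 6Σd² / [n(n²−1)] = 1 − 6×2 / (6×35) = 1 − 12/210 ≈ 0.9429

0.9429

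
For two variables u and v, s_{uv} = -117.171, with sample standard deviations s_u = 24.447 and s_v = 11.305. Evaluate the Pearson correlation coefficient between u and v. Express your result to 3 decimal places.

r = Cov(u,v) / (s_u · s_v) = -117.171 / (24.447 × 11.305)
  = -117.171 / 276.3733 ≈ -0.424

-0.424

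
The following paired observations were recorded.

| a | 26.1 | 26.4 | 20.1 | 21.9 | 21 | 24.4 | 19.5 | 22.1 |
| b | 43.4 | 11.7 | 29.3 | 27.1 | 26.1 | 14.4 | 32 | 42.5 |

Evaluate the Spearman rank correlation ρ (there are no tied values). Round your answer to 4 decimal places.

Rank a: 7, 8, 2, 4, 3, 6, 1, 5
Rank b: 8, 1, 5, 4, 3, 2, 6, 7
d = rank(a) − rank(b): -1, 7, -3, 0, 0, 4, -5, -2; Σd² = 104
ρ = 1 − 6Σd² / [n(n²−1)] = 1 − 6×104 / (8×63) = 1 − 624/504 ≈ -0.2381

-0.2381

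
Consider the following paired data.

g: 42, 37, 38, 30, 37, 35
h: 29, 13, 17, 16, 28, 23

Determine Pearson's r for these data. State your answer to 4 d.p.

n = 6, Σg = 219, Σh = 126, Σg² = 8071, Σh² = 2868, Σgh = 4666
nΣgh − ΣgΣh = 27996 − 27594 = 402
nΣg² − (Σg)² = 48426 − 47961 = 465; nΣh² − (Σh)² = 17208 − 15876 = 1332
r = 402 / √(465 × 1332) = 402 / 787.0070 ≈ 0.5108

0.5108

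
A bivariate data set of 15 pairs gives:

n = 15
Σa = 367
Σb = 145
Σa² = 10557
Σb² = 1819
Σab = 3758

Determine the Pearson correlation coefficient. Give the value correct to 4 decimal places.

r = (nΣab − ΣaΣb) / √[(nΣa² − (Σa)²)(nΣb² − (Σb)²)]
Numerator: 15×3758 − 367×145 = 3155
Denominator: √[(158355 − 134689)(27285 − 21025)] = √[23666 × 6260] = 12171.6540
r = 3155 / 12171.6540 ≈ 0.2592

0.2592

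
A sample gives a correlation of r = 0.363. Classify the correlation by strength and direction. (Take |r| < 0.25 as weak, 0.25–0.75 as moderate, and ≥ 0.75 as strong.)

moderate positive

r = 0.363 > 0 so the relationship is positive.
|r| = 0.363, which falls in the moderate range.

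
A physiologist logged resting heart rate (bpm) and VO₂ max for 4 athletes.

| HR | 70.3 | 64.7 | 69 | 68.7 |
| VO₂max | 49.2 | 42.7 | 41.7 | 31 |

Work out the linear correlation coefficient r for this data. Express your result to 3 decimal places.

n = 4, Σx = 272.7, Σy = 164.6, Σx² = 18608.87, Σy² = 6943.82, Σxy = 11228.45
nΣxy − ΣxΣy = 44913.8 − 44886.42 = 27.38
nΣx² − (Σx)² = 74435.48 − 74365.29 = 70.19; nΣy² − (Σy)² = 27775.28 − 27093.16 = 682.12
r = 27.38 / √(70.19 × 682.12) = 27.38 / 218.8104 ≈ 0.125

0.125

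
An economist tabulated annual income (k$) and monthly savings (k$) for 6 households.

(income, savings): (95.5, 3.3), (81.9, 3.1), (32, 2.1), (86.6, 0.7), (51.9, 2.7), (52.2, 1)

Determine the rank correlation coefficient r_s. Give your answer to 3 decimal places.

Rank income: 6, 4, 1, 5, 2, 3
Rank savings: 6, 5, 3, 1, 4, 2
d = rank(income) − rank(savings): 0, -1, -2, 4, -2, 1; Σd² = 26
ρ = 1 − 6Σd² / [n(n²−1)] = 1 − 6×26 / (6×35) = 1 − 156/210 ≈ 0.257

0.257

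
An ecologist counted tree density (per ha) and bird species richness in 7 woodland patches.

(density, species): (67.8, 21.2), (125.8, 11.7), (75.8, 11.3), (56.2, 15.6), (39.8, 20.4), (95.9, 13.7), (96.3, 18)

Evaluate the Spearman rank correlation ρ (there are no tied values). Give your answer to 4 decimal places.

Rank density: 3, 7, 4, 2, 1, 5, 6
Rank species: 7, 2, 1, 4, 6, 3, 5
d = rank(density) − rank(species): -4, 5, 3, -2, -5, 2, 1; Σd² = 84
ρ = 1 − 6Σd² / [n(n²−1)] = 1 − 6×84 / (7×48) = 1 − 504/336 ≈ -0.5000

-0.5000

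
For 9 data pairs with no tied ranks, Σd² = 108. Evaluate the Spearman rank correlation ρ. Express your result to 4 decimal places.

ρ = 1 − 6Σd² / [n(n²−1)] = 1 − 6×108 / (9×80)
  = 1 − 648/720 = 1 − 0.90000 ≈ 0.1000

0.1000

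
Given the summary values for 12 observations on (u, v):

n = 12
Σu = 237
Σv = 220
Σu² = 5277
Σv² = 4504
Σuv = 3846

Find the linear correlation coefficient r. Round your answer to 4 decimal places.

-0.9420

r = (nΣuv − ΣuΣv) / √[(nΣu² − (Σu)²)(nΣv² − (Σv)²)]
Numerator: 12×3846 − 237×220 = -5988
Denominator: √[(63324 − 56169)(54048 − 48400)] = √[7155 × 5648] = 6356.9993
r = -5988 / 6356.9993 ≈ -0.9420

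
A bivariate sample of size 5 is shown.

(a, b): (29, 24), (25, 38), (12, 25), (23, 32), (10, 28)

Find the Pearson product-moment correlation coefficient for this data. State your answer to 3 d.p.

0.269

n = 5, Σa = 99, Σb = 147, Σa² = 2239, Σb² = 4453, Σab = 2962
nΣab − ΣaΣb = 14810 − 14553 = 257
nΣa² − (Σa)² = 11195 − 9801 = 1394; nΣb² − (Σb)² = 22265 − 21609 = 656
r = 257 / √(1394 × 656) = 257 / 956.2761 ≈ 0.269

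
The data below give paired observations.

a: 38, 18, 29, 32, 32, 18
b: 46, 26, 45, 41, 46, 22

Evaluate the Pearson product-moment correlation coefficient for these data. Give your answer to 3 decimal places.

n = 6, Σa = 167, Σb = 226, Σa² = 4981, Σb² = 9098, Σab = 6701
nΣab − ΣaΣb = 40206 − 37742 = 2464
nΣa² − (Σa)² = 29886 − 27889 = 1997; nΣb² − (Σb)² = 54588 − 51076 = 3512
r = 2464 / √(1997 × 3512) = 2464 / 2648.2945 ≈ 0.930

0.930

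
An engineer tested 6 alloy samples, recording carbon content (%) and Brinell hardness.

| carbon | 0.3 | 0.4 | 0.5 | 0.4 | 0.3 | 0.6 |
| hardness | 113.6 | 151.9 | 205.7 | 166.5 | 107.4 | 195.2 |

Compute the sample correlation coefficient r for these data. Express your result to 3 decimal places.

n = 6, Σx = 2.5, Σy = 940.3, Σx² = 1.11, Σy² = 155651.11, Σxy = 413.63
nΣxy − ΣxΣy = 2481.78 − 2350.75 = 131.03
nΣx² − (Σx)² = 6.66 − 6.25 = 0.41; nΣy² − (Σy)² = 933906.66 − 884164.09 = 49742.57
r = 131.03 / √(0.41 × 49742.57) = 131.03 / 142.8092 ≈ 0.918

0.918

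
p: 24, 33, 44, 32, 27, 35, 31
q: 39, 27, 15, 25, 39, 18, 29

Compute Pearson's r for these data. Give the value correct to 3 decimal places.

n = 7, Σp = 226, Σq = 192, Σp² = 7540, Σq² = 5786, Σpq = 5869
nΣpq − ΣpΣq = 41083 − 43392 = -2309
nΣp² − (Σp)² = 52780 − 51076 = 1704; nΣq² − (Σq)² = 40502 − 36864 = 3638
r = -2309 / √(1704 × 3638) = -2309 / 2489.8096 ≈ -0.927

-0.927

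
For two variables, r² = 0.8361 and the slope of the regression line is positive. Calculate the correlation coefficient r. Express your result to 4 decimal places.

|r| = √0.8361 = 0.9144
The association is positive, so r = 0.9144.

0.9144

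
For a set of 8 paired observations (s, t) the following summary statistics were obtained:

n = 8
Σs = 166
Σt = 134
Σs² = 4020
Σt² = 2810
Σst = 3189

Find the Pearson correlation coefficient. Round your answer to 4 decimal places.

r = (nΣst − ΣsΣt) / √[(nΣs² − (Σs)²)(nΣt² − (Σt)²)]
Numerator: 8×3189 − 166×134 = 3268
Denominator: √[(32160 − 27556)(22480 − 17956)] = √[4604 × 4524] = 4563.8247
r = 3268 / 4563.8247 ≈ 0.7161

0.7161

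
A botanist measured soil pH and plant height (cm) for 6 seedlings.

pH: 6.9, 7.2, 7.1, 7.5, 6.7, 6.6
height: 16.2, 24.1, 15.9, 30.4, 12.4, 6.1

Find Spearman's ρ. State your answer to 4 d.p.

Rank pH: 3, 5, 4, 6, 2, 1
Rank height: 4, 5, 3, 6, 2, 1
d = rank(pH) − rank(height): -1, 0, 1, 0, 0, 0; Σd² = 2
ρ = 1 − 6Σd² / [n(n²−1)] = 1 − 6×2 / (6×35) = 1 − 12/210 ≈ 0.9429

0.9429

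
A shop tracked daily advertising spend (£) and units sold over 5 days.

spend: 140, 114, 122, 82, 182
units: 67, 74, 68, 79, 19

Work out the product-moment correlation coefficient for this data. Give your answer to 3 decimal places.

n = 5, Σx = 640, Σy = 307, Σx² = 87328, Σy² = 21191, Σxy = 36048
nΣxy − ΣxΣy = 180240 − 196480 = -16240
nΣx² − (Σx)² = 436640 − 409600 = 27040; nΣy² − (Σy)² = 105955 − 94249 = 11706
r = -16240 / √(27040 × 11706) = -16240 / 17791.2967 ≈ -0.913

-0.913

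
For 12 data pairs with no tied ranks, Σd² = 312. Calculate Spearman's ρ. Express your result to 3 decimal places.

ρ = 1 − 6Σd² / [n(n²−1)] = 1 − 6×312 / (12×143)
  = 1 − 1872/1716 = 1 − 1.0909 ≈ -0.091

-0.091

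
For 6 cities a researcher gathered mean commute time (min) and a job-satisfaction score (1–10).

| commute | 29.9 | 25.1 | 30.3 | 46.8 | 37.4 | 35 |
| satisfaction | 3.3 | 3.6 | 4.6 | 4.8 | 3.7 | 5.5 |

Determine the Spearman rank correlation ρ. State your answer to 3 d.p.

0.657

Rank commute: 2, 1, 3, 6, 5, 4
Rank satisfaction: 1, 2, 4, 5, 3, 6
d = rank(commute) − rank(satisfaction): 1, -1, -1, 1, 2, -2; Σd² = 12
ρ = 1 − 6Σd² / [n(n²−1)] = 1 − 6×12 / (6×35) = 1 − 72/210 ≈ 0.657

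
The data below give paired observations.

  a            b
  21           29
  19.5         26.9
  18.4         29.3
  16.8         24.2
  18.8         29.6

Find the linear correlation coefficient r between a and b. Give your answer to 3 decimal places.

0.616

n = 5, Σa = 94.5, Σb = 139, Σa² = 1795.49, Σb² = 3884.9, Σab = 2635.71
nΣab − ΣaΣb = 13178.55 − 13135.5 = 43.05
nΣa² − (Σa)² = 8977.45 − 8930.25 = 47.2; nΣb² − (Σb)² = 19424.5 − 19321 = 103.5
r = 43.05 / √(47.2 × 103.5) = 43.05 / 69.8942 ≈ 0.616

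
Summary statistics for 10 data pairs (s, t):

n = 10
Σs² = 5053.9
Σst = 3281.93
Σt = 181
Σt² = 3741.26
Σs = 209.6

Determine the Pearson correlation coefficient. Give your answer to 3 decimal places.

r = (nΣst − ΣsΣt) / √[(nΣs² − (Σs)²)(nΣt² − (Σt)²)]
Numerator: 10×3281.93 − 209.6×181 = -5118.3
Denominator: √[(50539 − 43932.16)(37412.6 − 32761)] = √[6606.84 × 4651.6] = 5543.6790
r = -5118.3 / 5543.6790 ≈ -0.923

-0.923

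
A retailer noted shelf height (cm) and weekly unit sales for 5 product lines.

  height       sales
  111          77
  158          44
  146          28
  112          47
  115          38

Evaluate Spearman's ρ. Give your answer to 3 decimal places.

-0.700

Rank height: 1, 5, 4, 2, 3
Rank sales: 5, 3, 1, 4, 2
d = rank(height) − rank(sales): -4, 2, 3, -2, 1; Σd² = 34
ρ = 1 − 6Σd² / [n(n²−1)] = 1 − 6×34 / (5×24) = 1 − 204/120 ≈ -0.700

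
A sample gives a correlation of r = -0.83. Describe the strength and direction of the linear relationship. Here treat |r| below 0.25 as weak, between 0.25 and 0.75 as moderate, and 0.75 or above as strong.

strong negative

r = -0.83 < 0 so the relationship is negative.
|r| = 0.83, which falls in the strong range.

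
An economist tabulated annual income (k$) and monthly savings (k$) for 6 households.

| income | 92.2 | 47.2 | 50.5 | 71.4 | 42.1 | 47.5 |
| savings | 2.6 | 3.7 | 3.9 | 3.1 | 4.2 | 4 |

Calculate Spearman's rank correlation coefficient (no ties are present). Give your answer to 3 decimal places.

Rank income: 6, 2, 4, 5, 1, 3
Rank savings: 1, 3, 4, 2, 6, 5
d = rank(income) − rank(savings): 5, -1, 0, 3, -5, -2; Σd² = 64
ρ = 1 − 6Σd² / [n(n²−1)] = 1 − 6×64 / (6×35) = 1 − 384/210 ≈ -0.829

-0.829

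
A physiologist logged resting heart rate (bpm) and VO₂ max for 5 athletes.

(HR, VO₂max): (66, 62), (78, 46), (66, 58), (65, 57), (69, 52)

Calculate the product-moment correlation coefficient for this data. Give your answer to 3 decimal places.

n = 5, Σx = 344, Σy = 275, Σx² = 23782, Σy² = 15277, Σxy = 18801
nΣxy − ΣxΣy = 94005 − 94600 = -595
nΣx² − (Σx)² = 118910 − 118336 = 574; nΣy² − (Σy)² = 76385 − 75625 = 760
r = -595 / √(574 × 760) = -595 / 660.4847 ≈ -0.901

-0.901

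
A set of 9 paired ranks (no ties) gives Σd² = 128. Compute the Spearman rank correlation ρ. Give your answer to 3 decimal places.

ρ = 1 − 6Σd² / [n(n²−1)] = 1 − 6×128 / (9×80)
  = 1 − 768/720 = 1 − 1.0667 ≈ -0.067

-0.067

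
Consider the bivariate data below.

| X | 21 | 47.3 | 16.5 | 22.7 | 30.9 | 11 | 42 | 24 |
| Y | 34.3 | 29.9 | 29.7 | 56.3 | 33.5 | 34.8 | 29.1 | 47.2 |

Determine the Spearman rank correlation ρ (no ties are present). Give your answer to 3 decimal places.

Rank X: 3, 8, 2, 4, 6, 1, 7, 5
Rank Y: 5, 3, 2, 8, 4, 6, 1, 7
d = rank(X) − rank(Y): -2, 5, 0, -4, 2, -5, 6, -2; Σd² = 114
ρ = 1 − 6Σd² / [n(n²−1)] = 1 − 6×114 / (8×63) = 1 − 684/504 ≈ -0.357

-0.357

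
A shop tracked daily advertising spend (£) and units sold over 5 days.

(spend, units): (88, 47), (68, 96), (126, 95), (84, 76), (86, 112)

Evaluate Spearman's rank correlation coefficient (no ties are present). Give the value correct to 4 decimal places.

Rank spend: 4, 1, 5, 2, 3
Rank units: 1, 4, 3, 2, 5
d = rank(spend) − rank(units): 3, -3, 2, 0, -2; Σd² = 26
ρ = 1 − 6Σd² / [n(n²−1)] = 1 − 6×26 / (5×24) = 1 − 156/120 ≈ -0.3000

-0.3000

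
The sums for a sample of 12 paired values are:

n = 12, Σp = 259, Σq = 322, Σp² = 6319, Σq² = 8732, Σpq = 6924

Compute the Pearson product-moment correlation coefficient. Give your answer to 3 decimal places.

-0.100

r = (nΣpq − ΣpΣq) / √[(nΣp² − (Σp)²)(nΣq² − (Σq)²)]
Numerator: 12×6924 − 259×322 = -310
Denominator: √[(75828 − 67081)(104784 − 103684)] = √[8747 × 1100] = 3101.8865
r = -310 / 3101.8865 ≈ -0.100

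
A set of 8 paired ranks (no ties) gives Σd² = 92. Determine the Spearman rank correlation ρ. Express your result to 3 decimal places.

ρ = 1 − 6Σd² / [n(n²−1)] = 1 − 6×92 / (8×63)
  = 1 − 552/504 = 1 − 1.0952 ≈ -0.095

-0.095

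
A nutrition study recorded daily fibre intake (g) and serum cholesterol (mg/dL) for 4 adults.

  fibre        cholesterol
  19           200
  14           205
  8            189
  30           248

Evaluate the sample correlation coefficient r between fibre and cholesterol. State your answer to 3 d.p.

n = 4, Σx = 71, Σy = 842, Σx² = 1521, Σy² = 179250, Σxy = 15622
nΣxy − ΣxΣy = 62488 − 59782 = 2706
nΣx² − (Σx)² = 6084 − 5041 = 1043; nΣy² − (Σy)² = 717000 − 708964 = 8036
r = 2706 / √(1043 × 8036) = 2706 / 2895.0903 ≈ 0.935

0.935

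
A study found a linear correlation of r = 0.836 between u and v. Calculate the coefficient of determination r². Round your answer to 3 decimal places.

r² = (0.836)² = 0.699

0.699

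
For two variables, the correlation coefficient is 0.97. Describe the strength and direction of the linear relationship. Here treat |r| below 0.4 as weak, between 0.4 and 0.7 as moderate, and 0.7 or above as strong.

strong positive

r = 0.97 > 0 so the relationship is positive.
|r| = 0.97, which falls in the strong range.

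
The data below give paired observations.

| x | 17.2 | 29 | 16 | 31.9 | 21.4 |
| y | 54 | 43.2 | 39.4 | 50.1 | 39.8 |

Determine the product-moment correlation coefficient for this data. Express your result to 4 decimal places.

0.1621

n = 5, Σx = 115.5, Σy = 226.5, Σx² = 2868.41, Σy² = 10428.65, Σxy = 5261.91
nΣxy − ΣxΣy = 26309.55 − 26160.75 = 148.8
nΣx² − (Σx)² = 14342.05 − 13340.25 = 1001.8; nΣy² − (Σy)² = 52143.25 − 51302.25 = 841
r = 148.8 / √(1001.8 × 841) = 148.8 / 917.8855 ≈ 0.1621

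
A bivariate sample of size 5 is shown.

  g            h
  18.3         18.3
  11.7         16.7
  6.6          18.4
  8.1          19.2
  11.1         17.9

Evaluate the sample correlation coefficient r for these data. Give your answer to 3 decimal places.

-0.246

n = 5, Σg = 55.8, Σh = 90.5, Σg² = 704.16, Σh² = 1641.39, Σgh = 1005.93
nΣgh − ΣgΣh = 5029.65 − 5049.9 = -20.25
nΣg² − (Σg)² = 3520.8 − 3113.64 = 407.16; nΣh² − (Σh)² = 8206.95 − 8190.25 = 16.7
r = -20.25 / √(407.16 × 16.7) = -20.25 / 82.4595 ≈ -0.246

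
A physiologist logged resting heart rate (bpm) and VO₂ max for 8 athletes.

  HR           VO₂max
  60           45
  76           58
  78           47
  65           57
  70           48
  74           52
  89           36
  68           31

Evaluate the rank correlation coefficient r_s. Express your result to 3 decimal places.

0.000

Rank HR: 1, 6, 7, 2, 4, 5, 8, 3
Rank VO₂max: 3, 8, 4, 7, 5, 6, 2, 1
d = rank(HR) − rank(VO₂max): -2, -2, 3, -5, -1, -1, 6, 2; Σd² = 84
ρ = 1 − 6Σd² / [n(n²−1)] = 1 − 6×84 / (8×63) = 1 − 504/504 ≈ 0.000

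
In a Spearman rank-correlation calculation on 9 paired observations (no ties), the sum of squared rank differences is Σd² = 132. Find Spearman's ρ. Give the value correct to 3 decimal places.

-0.100

ρ = 1 − 6Σd² / [n(n²−1)] = 1 − 6×132 / (9×80)
  = 1 − 792/720 = 1 − 1.1000 ≈ -0.100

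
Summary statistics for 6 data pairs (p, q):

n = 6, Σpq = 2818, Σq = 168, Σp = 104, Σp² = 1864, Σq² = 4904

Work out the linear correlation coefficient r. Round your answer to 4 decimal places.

-0.8487

r = (nΣpq − ΣpΣq) / √[(nΣp² − (Σp)²)(nΣq² − (Σq)²)]
Numerator: 6×2818 − 104×168 = -564
Denominator: √[(11184 − 10816)(29424 − 28224)] = √[368 × 1200] = 664.5299
r = -564 / 664.5299 ≈ -0.8487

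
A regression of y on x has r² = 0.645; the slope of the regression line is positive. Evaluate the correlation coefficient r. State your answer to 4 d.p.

|r| = √0.645 = 0.8031
The association is positive, so r = 0.8031.

0.8031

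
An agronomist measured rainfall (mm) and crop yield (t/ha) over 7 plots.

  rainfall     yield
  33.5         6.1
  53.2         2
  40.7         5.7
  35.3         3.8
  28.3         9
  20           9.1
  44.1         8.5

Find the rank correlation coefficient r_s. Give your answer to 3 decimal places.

Rank rainfall: 3, 7, 5, 4, 2, 1, 6
Rank yield: 4, 1, 3, 2, 6, 7, 5
d = rank(rainfall) − rank(yield): -1, 6, 2, 2, -4, -6, 1; Σd² = 98
ρ = 1 − 6Σd² / [n(n²−1)] = 1 − 6×98 / (7×48) = 1 − 588/336 ≈ -0.750

-0.750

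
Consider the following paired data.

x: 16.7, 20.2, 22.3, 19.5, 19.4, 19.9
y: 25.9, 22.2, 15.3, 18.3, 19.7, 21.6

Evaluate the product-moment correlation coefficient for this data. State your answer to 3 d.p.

-0.858

n = 6, Σx = 118, Σy = 123, Σx² = 2336.84, Σy² = 2587.28, Σxy = 2391.03
nΣxy − ΣxΣy = 14346.18 − 14514 = -167.82
nΣx² − (Σx)² = 14021.04 − 13924 = 97.04; nΣy² − (Σy)² = 15523.68 − 15129 = 394.68
r = -167.82 / √(97.04 × 394.68) = -167.82 / 195.7032 ≈ -0.858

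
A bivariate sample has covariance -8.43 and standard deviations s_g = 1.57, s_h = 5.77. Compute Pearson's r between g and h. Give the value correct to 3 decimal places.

-0.931

r = Cov(g,h) / (s_g · s_h) = -8.43 / (1.57 × 5.77)
  = -8.43 / 9.0589 ≈ -0.931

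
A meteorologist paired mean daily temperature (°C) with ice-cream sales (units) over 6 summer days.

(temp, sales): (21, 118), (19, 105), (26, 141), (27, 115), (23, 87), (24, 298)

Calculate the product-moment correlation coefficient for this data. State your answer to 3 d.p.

n = 6, Σx = 140, Σy = 864, Σx² = 3312, Σy² = 154428, Σxy = 20397
nΣxy − ΣxΣy = 122382 − 120960 = 1422
nΣx² − (Σx)² = 19872 − 19600 = 272; nΣy² − (Σy)² = 926568 − 746496 = 180072
r = 1422 / √(272 × 180072) = 1422 / 6998.5416 ≈ 0.203

0.203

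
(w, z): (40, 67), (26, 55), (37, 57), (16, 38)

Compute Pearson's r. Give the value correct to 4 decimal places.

n = 4, Σw = 119, Σz = 217, Σw² = 3901, Σz² = 12207, Σwz = 6827
nΣwz − ΣwΣz = 27308 − 25823 = 1485
nΣw² − (Σw)² = 15604 − 14161 = 1443; nΣz² − (Σz)² = 48828 − 47089 = 1739
r = 1485 / √(1443 × 1739) = 1485 / 1584.1013 ≈ 0.9374

0.9374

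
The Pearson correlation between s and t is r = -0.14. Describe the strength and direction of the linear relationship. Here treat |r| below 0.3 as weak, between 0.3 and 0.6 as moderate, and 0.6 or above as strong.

r = -0.14 < 0 so the relationship is negative.
|r| = 0.14, which falls in the weak range.

weak negative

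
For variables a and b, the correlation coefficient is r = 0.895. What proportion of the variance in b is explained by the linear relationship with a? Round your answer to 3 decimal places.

0.801

r² = (0.895)² = 0.801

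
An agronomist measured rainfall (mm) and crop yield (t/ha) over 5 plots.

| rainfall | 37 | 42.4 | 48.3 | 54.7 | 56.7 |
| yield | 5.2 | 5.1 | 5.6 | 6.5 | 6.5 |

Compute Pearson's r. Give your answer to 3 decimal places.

n = 5, Σx = 239.1, Σy = 28.9, Σx² = 11706.63, Σy² = 168.91, Σxy = 1403.22
nΣxy − ΣxΣy = 7016.1 − 6909.99 = 106.11
nΣx² − (Σx)² = 58533.15 − 57168.81 = 1364.34; nΣy² − (Σy)² = 844.55 − 835.21 = 9.34
r = 106.11 / √(1364.34 × 9.34) = 106.11 / 112.8846 ≈ 0.940

0.940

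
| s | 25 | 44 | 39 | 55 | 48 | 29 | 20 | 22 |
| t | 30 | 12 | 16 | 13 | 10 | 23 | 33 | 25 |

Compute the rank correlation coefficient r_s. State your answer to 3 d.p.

-0.905

Rank s: 3, 6, 5, 8, 7, 4, 1, 2
Rank t: 7, 2, 4, 3, 1, 5, 8, 6
d = rank(s) − rank(t): -4, 4, 1, 5, 6, -1, -7, -4; Σd² = 160
ρ = 1 − 6Σd² / [n(n²−1)] = 1 − 6×160 / (8×63) = 1 − 960/504 ≈ -0.905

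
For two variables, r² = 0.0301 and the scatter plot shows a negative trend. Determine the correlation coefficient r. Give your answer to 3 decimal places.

-0.173

|r| = √0.0301 = 0.173
The association is negative, so r = −0.173.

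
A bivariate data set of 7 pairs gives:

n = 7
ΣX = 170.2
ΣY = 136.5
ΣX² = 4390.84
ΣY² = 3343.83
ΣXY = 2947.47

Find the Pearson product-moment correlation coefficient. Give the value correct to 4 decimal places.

r = (nΣXY − ΣXΣY) / √[(nΣX² − (ΣX)²)(nΣY² − (ΣY)²)]
Numerator: 7×2947.47 − 170.2×136.5 = -2600.01
Denominator: √[(30735.88 − 28968.04)(23406.81 − 18632.25)] = √[1767.84 × 4774.56] = 2905.2811
r = -2600.01 / 2905.2811 ≈ -0.8949

-0.8949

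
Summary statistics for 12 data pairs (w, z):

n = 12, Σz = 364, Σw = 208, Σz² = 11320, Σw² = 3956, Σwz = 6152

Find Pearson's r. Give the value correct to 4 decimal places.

-0.5033

r = (nΣwz − ΣwΣz) / √[(nΣw² − (Σw)²)(nΣz² − (Σz)²)]
Numerator: 12×6152 − 208×364 = -1888
Denominator: √[(47472 − 43264)(135840 − 132496)] = √[4208 × 3344] = 3751.2067
r = -1888 / 3751.2067 ≈ -0.5033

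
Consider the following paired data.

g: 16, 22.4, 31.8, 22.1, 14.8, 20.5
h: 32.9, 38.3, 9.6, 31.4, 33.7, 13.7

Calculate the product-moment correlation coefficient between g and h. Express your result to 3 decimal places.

n = 6, Σg = 127.6, Σh = 159.6, Σg² = 2896.7, Σh² = 4950.8, Σgh = 3163.15
nΣgh − ΣgΣh = 18978.9 − 20364.96 = -1386.06
nΣg² − (Σg)² = 17380.2 − 16281.76 = 1098.44; nΣh² − (Σh)² = 29704.8 − 25472.16 = 4232.64
r = -1386.06 / √(1098.44 × 4232.64) = -1386.06 / 2156.2238 ≈ -0.643

-0.643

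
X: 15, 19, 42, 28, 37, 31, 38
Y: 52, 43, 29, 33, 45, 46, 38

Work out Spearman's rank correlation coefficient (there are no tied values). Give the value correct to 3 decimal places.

-0.607

Rank X: 1, 2, 7, 3, 5, 4, 6
Rank Y: 7, 4, 1, 2, 5, 6, 3
d = rank(X) − rank(Y): -6, -2, 6, 1, 0, -2, 3; Σd² = 90
ρ = 1 − 6Σd² / [n(n²−1)] = 1 − 6×90 / (7×48) = 1 − 540/336 ≈ -0.607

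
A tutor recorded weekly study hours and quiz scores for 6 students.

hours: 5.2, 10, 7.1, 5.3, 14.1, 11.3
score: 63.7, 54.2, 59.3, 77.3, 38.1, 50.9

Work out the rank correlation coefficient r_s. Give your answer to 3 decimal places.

-0.943

Rank hours: 1, 4, 3, 2, 6, 5
Rank score: 5, 3, 4, 6, 1, 2
d = rank(hours) − rank(score): -4, 1, -1, -4, 5, 3; Σd² = 68
ρ = 1 − 6Σd² / [n(n²−1)] = 1 − 6×68 / (6×35) = 1 − 408/210 ≈ -0.943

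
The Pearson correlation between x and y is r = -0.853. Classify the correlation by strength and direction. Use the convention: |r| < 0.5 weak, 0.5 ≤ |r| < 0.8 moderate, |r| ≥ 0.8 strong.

strong negative

r = -0.853 < 0 so the relationship is negative.
|r| = 0.853, which falls in the strong range.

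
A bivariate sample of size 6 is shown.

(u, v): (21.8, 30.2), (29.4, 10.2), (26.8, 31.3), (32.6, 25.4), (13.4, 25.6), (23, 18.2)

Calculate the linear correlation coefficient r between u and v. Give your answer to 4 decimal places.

-0.2424

n = 6, Σu = 147, Σv = 140.9, Σu² = 3829.16, Σv² = 3627.53, Σuv = 3386.76
nΣuv − ΣuΣv = 20320.56 − 20712.3 = -391.74
nΣu² − (Σu)² = 22974.96 − 21609 = 1365.96; nΣv² − (Σv)² = 21765.18 − 19852.81 = 1912.37
r = -391.74 / √(1365.96 × 1912.37) = -391.74 / 1616.2367 ≈ -0.2424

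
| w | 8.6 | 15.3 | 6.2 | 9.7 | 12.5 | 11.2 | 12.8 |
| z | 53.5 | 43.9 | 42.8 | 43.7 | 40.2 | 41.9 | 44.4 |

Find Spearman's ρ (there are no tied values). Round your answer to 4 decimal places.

0.0357

Rank w: 2, 7, 1, 3, 5, 4, 6
Rank z: 7, 5, 3, 4, 1, 2, 6
d = rank(w) − rank(z): -5, 2, -2, -1, 4, 2, 0; Σd² = 54
ρ = 1 − 6Σd² / [n(n²−1)] = 1 − 6×54 / (7×48) = 1 − 324/336 ≈ 0.0357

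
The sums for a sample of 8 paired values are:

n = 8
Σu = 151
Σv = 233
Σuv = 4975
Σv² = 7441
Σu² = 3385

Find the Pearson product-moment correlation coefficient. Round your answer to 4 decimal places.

0.9751

r = (nΣuv − ΣuΣv) / √[(nΣu² − (Σu)²)(nΣv² − (Σv)²)]
Numerator: 8×4975 − 151×233 = 4617
Denominator: √[(27080 − 22801)(59528 − 54289)] = √[4279 × 5239] = 4734.7314
r = 4617 / 4734.7314 ≈ 0.9751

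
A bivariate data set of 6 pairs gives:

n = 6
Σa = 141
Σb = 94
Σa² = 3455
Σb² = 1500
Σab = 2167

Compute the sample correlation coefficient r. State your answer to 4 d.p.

r = (nΣab − ΣaΣb) / √[(nΣa² − (Σa)²)(nΣb² − (Σb)²)]
Numerator: 6×2167 − 141×94 = -252
Denominator: √[(20730 − 19881)(9000 − 8836)] = √[849 × 164] = 373.1434
r = -252 / 373.1434 ≈ -0.6753

-0.6753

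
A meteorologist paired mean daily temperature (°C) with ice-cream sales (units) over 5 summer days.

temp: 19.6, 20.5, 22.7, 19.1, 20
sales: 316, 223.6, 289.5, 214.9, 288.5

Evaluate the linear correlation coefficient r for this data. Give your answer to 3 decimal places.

0.270

n = 5, Σx = 101.9, Σy = 1332.5, Σx² = 2084.51, Σy² = 363077.47, Σxy = 27223.64
nΣxy − ΣxΣy = 136118.2 − 135781.75 = 336.45
nΣx² − (Σx)² = 10422.55 − 10383.61 = 38.94; nΣy² − (Σy)² = 1815387.35 − 1775556.25 = 39831.1
r = 336.45 / √(38.94 × 39831.1) = 336.45 / 1245.4008 ≈ 0.270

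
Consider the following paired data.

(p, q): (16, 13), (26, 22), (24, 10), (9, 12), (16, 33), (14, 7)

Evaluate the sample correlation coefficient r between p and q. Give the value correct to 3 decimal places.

n = 6, Σp = 105, Σq = 97, Σp² = 2041, Σq² = 2035, Σpq = 1754
nΣpq − ΣpΣq = 10524 − 10185 = 339
nΣp² − (Σp)² = 12246 − 11025 = 1221; nΣq² − (Σq)² = 12210 − 9409 = 2801
r = 339 / √(1221 × 2801) = 339 / 1849.3299 ≈ 0.183

0.183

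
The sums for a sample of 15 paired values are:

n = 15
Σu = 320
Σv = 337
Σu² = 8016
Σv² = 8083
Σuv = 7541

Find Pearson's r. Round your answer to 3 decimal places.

r = (nΣuv − ΣuΣv) / √[(nΣu² − (Σu)²)(nΣv² − (Σv)²)]
Numerator: 15×7541 − 320×337 = 5275
Denominator: √[(120240 − 102400)(121245 − 113569)] = √[17840 × 7676] = 11702.1297
r = 5275 / 11702.1297 ≈ 0.451

0.451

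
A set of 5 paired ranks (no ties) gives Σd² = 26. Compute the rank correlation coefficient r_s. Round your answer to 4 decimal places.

ρ = 1 − 6Σd² / [n(n²−1)] = 1 − 6×26 / (5×24)
  = 1 − 156/120 = 1 − 1.30000 ≈ -0.3000

-0.3000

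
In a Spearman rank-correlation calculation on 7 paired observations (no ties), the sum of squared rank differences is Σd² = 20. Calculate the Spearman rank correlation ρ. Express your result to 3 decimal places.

0.643

ρ = 1 − 6Σd² / [n(n²−1)] = 1 − 6×20 / (7×48)
  = 1 − 120/336 = 1 − 0.3571 ≈ 0.643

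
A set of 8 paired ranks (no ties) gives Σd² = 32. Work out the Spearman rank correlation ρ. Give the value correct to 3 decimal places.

0.619

ρ = 1 − 6Σd² / [n(n²−1)] = 1 − 6×32 / (8×63)
  = 1 − 192/504 = 1 − 0.3810 ≈ 0.619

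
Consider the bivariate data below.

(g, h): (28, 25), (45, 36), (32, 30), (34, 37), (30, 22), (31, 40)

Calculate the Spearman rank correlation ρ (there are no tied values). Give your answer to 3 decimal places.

Rank g: 1, 6, 4, 5, 2, 3
Rank h: 2, 4, 3, 5, 1, 6
d = rank(g) − rank(h): -1, 2, 1, 0, 1, -3; Σd² = 16
ρ = 1 − 6Σd² / [n(n²−1)] = 1 − 6×16 / (6×35) = 1 − 96/210 ≈ 0.543

0.543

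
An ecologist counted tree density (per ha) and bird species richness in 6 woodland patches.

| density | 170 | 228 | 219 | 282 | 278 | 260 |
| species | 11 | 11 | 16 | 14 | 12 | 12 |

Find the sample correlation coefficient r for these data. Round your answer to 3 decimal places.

0.200

n = 6, Σx = 1437, Σy = 76, Σx² = 353253, Σy² = 982, Σxy = 18286
nΣxy − ΣxΣy = 109716 − 109212 = 504
nΣx² − (Σx)² = 2119518 − 2064969 = 54549; nΣy² − (Σy)² = 5892 − 5776 = 116
r = 504 / √(54549 × 116) = 504 / 2515.4888 ≈ 0.200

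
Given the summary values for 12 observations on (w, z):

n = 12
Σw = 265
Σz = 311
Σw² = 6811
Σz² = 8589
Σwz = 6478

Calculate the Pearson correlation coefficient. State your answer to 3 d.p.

r = (nΣwz − ΣwΣz) / √[(nΣw² − (Σw)²)(nΣz² − (Σz)²)]
Numerator: 12×6478 − 265×311 = -4679
Denominator: √[(81732 − 70225)(103068 − 96721)] = √[11507 × 6347] = 8546.0476
r = -4679 / 8546.0476 ≈ -0.548

-0.548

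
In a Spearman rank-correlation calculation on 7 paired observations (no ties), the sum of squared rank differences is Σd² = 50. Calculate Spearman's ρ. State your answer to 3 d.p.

ρ = 1 − 6Σd² / [n(n²−1)] = 1 − 6×50 / (7×48)
  = 1 − 300/336 = 1 − 0.8929 ≈ 0.107

0.107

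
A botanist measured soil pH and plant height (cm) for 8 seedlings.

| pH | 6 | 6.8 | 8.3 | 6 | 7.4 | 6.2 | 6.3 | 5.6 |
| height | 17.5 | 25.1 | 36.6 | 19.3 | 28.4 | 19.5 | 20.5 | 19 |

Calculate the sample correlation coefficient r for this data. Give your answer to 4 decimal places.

0.9769

n = 8, Σx = 52.6, Σy = 185.9, Σx² = 351.38, Σy² = 4616.37, Σxy = 1261.87
nΣxy − ΣxΣy = 10094.96 − 9778.34 = 316.62
nΣx² − (Σx)² = 2811.04 − 2766.76 = 44.28; nΣy² − (Σy)² = 36930.96 − 34558.81 = 2372.15
r = 316.62 / √(44.28 × 2372.15) = 316.62 / 324.0969 ≈ 0.9769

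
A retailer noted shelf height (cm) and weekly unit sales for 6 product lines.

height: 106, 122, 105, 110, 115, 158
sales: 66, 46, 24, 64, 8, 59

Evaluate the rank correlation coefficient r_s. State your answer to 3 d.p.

Rank height: 2, 5, 1, 3, 4, 6
Rank sales: 6, 3, 2, 5, 1, 4
d = rank(height) − rank(sales): -4, 2, -1, -2, 3, 2; Σd² = 38
ρ = 1 − 6Σd² / [n(n²−1)] = 1 − 6×38 / (6×35) = 1 − 228/210 ≈ -0.086

-0.086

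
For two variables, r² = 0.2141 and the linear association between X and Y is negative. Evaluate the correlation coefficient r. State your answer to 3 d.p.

-0.463

|r| = √0.2141 = 0.463
The association is negative, so r = −0.463.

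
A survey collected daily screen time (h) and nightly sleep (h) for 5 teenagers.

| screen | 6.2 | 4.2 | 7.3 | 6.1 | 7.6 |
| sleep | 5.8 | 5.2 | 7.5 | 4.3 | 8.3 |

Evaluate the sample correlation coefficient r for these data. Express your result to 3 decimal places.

0.743

n = 5, Σx = 31.4, Σy = 31.1, Σx² = 204.34, Σy² = 204.31, Σxy = 201.86
nΣxy − ΣxΣy = 1009.3 − 976.54 = 32.76
nΣx² − (Σx)² = 1021.7 − 985.96 = 35.74; nΣy² − (Σy)² = 1021.55 − 967.21 = 54.34
r = 32.76 / √(35.74 × 54.34) = 32.76 / 44.0694 ≈ 0.743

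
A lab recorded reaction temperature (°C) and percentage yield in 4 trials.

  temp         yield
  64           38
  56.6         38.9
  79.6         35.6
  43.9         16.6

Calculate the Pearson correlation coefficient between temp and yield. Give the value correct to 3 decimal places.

n = 4, Σx = 244.1, Σy = 129.1, Σx² = 15562.93, Σy² = 4500.13, Σxy = 8196.24
nΣxy − ΣxΣy = 32784.96 − 31513.31 = 1271.65
nΣx² − (Σx)² = 62251.72 − 59584.81 = 2666.91; nΣy² − (Σy)² = 18000.52 − 16666.81 = 1333.71
r = 1271.65 / √(2666.91 × 1333.71) = 1271.65 / 1885.9704 ≈ 0.674

0.674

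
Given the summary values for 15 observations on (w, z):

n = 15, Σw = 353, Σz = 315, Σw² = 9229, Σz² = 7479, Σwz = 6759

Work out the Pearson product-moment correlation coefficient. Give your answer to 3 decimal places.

-0.733

r = (nΣwz − ΣwΣz) / √[(nΣw² − (Σw)²)(nΣz² − (Σz)²)]
Numerator: 15×6759 − 353×315 = -9810
Denominator: √[(138435 − 124609)(112185 − 99225)] = √[13826 × 12960] = 13385.9987
r = -9810 / 13385.9987 ≈ -0.733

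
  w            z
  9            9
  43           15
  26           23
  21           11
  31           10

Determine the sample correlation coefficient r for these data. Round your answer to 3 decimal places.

n = 5, Σw = 130, Σz = 68, Σw² = 4008, Σz² = 1056, Σwz = 1865
nΣwz − ΣwΣz = 9325 − 8840 = 485
nΣw² − (Σw)² = 20040 − 16900 = 3140; nΣz² − (Σz)² = 5280 − 4624 = 656
r = 485 / √(3140 × 656) = 485 / 1435.2143 ≈ 0.338

0.338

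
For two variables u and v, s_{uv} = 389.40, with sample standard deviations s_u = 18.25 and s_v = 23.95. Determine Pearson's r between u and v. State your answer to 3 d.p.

0.891

r = Cov(u,v) / (s_u · s_v) = 389.40 / (18.25 × 23.95)
  = 389.40 / 437.0875 ≈ 0.891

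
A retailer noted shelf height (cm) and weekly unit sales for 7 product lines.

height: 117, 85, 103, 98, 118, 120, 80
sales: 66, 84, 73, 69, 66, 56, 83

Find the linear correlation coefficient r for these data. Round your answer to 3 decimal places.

n = 7, Σx = 721, Σy = 497, Σx² = 75851, Σy² = 35883, Σxy = 50291
nΣxy − ΣxΣy = 352037 − 358337 = -6300
nΣx² − (Σx)² = 530957 − 519841 = 11116; nΣy² − (Σy)² = 251181 − 247009 = 4172
r = -6300 / √(11116 × 4172) = -6300 / 6809.9891 ≈ -0.925

-0.925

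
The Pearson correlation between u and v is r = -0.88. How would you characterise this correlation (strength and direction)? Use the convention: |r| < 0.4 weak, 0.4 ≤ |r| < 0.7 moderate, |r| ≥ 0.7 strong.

strong negative

r = -0.88 < 0 so the relationship is negative.
|r| = 0.88, which falls in the strong range.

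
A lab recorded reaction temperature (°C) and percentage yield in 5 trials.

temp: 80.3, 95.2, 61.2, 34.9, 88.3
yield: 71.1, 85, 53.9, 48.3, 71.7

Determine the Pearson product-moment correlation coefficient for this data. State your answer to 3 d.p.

n = 5, Σx = 359.9, Σy = 330, Σx² = 28271.47, Σy² = 22659.2, Σxy = 25116.79
nΣxy − ΣxΣy = 125583.95 − 118767 = 6816.95
nΣx² − (Σx)² = 141357.35 − 129528.01 = 11829.34; nΣy² − (Σy)² = 113296 − 108900 = 4396
r = 6816.95 / √(11829.34 × 4396) = 6816.95 / 7211.2259 ≈ 0.945

0.945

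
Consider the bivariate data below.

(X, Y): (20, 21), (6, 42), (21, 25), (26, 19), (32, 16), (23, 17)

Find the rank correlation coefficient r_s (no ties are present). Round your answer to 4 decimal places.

Rank X: 2, 1, 3, 5, 6, 4
Rank Y: 4, 6, 5, 3, 1, 2
d = rank(X) − rank(Y): -2, -5, -2, 2, 5, 2; Σd² = 66
ρ = 1 − 6Σd² / [n(n²−1)] = 1 − 6×66 / (6×35) = 1 − 396/210 ≈ -0.8857

-0.8857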